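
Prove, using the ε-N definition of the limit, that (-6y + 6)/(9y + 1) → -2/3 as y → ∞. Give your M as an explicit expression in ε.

M = (20/27)/ε

Suppose ε > 0. We seek M > 0 such that y > M implies |(-6y + 6)/(9y + 1) + 2/3| < ε.
(-6y + 6)/(9y + 1) + 2/3 = (9(-6y + 6) − (-6)(9y + 1)) / (9(9y + 1)) = 60/(9(9y + 1)).
For y > 0 we have 9y + 1 > 9y, so |(-6y + 6)/(9y + 1) + 2/3| = 60/(9(9y + 1)) < 60/(9·9y) = (20/27)/y.
Thus |(-6y + 6)/(9y + 1) + 2/3| < ε whenever y > (20/27)/ε.
Take M = (20/27)/ε. If y > M then |(-6y + 6)/(9y + 1) + 2/3| < (20/27)/y < ε.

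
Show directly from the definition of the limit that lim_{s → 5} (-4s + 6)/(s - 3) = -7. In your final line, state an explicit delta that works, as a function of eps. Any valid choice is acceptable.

delta = min(1, (1/3)eps)

Suppose eps > 0. We want delta > 0 with 0 < |s − 5| < delta ⇒ |(-4s + 6)/(s - 3) + 7| < eps.
Combining over a common denominator, (-4s + 6)/(s - 3) + 7 = [(-4s + 6)·2 − (-14)·(s - 3)] / [2·(s - 3)] = 6(s − 5) / (2(s - 3)).
So |(-4s + 6)/(s - 3) + 7| = 6|s − 5| / (2·|s − 3|).
Require delta ≤ 1, so |s − 3| ≥ |2| − |s − 5| > 2 − 1 = 1.
Hence |(-4s + 6)/(s - 3) + 7| < 6|s − 5|/(2·1) = 3|s − 5|, which is < eps once |s − 5| < (1/3)eps.
Take delta = min(1, (1/3)eps). Then 0 < |s − 5| < delta forces both bounds, so |(-4s + 6)/(s - 3) + 7| < eps.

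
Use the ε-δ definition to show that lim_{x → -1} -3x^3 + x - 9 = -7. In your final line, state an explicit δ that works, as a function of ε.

Let ε > 0. We want δ > 0 such that 0 < |x + 1| < δ implies |(-3x^3 + x - 9) + 7| < ε.
(-3x^3 + x - 9) + 7 = -3x^3 + x - 2 = (x + 1)(-3x^2 + 3x - 2).
So |(-3x^3 + x - 9) + 7| = |x + 1|·|-3x^2 + 3x - 2|.
Assume first that |x + 1| < 1, so |x| < 2. Then |-3x^2 + 3x - 2| ≤ 3·2^2 + 3·2 + 2 = 20.
Hence |(-3x^3 + x - 9) + 7| ≤ 20|x + 1| < ε provided |x + 1| < ε/20.
Take δ = min(1, ε/20). Then 0 < |x + 1| < δ gives both |x + 1| < 1 and |x + 1| < ε/20, so |(-3x^3 + x - 9) + 7| < ε.

δ = min(1, ε/20)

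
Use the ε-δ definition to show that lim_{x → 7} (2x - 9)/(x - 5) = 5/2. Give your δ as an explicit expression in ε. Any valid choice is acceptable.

Fix ε > 0. We want δ > 0 with 0 < |x − 7| < δ ⇒ |(2x - 9)/(x - 5) − (5/2)| < ε.
Combining over a common denominator, (2x - 9)/(x - 5) − (5/2) = [(2x - 9)·2 − 5·(x - 5)] / [2·(x - 5)] = -1(x − 7) / (2(x - 5)).
So |(2x - 9)/(x - 5) − (5/2)| = |x − 7| / (2·|x − 5|).
Require δ ≤ 1, so |x − 5| ≥ |2| − |x − 7| > 2 − 1 = 1.
Hence |(2x - 9)/(x - 5) − (5/2)| < |x − 7|/(2·1) = (1/2)|x − 7|, which is < ε once |x − 7| < 2ε.
Take δ = min(1, 2ε). Then 0 < |x − 7| < δ forces both bounds, so |(2x - 9)/(x - 5) − (5/2)| < ε.

δ = min(1, 2ε)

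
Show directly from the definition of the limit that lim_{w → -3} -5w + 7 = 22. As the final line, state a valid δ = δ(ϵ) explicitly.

δ = ϵ/5

Suppose ϵ > 0. We need δ > 0 so that 0 < |w + 3| < δ implies |(-5w + 7) − 22| < ϵ.
|(-5w + 7) − 22| = |-5w - 15| = 5|w + 3|.
So 5|w + 3| < ϵ exactly when |w + 3| < ϵ/5.
Take δ = ϵ/5. If 0 < |w + 3| < δ then |(-5w + 7) − 22| = 5|w + 3| < 5·(ϵ/5) = ϵ.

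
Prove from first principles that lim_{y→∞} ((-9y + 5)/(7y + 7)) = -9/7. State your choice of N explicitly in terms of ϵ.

Let ϵ > 0 be given. We seek N > 0 such that y > N implies |(-9y + 5)/(7y + 7) + 9/7| < ϵ.
(-9y + 5)/(7y + 7) + 9/7 = (7(-9y + 5) − (-9)(7y + 7)) / (7(7y + 7)) = 98/(7(7y + 7)).
For y > 0 we have 7y + 7 > 7y, so |(-9y + 5)/(7y + 7) + 9/7| = 98/(7(7y + 7)) < 98/(7·7y) = 2/y.
Thus |(-9y + 5)/(7y + 7) + 9/7| < ϵ whenever y > 2/ϵ.
Take N = 2/ϵ. If y > N then |(-9y + 5)/(7y + 7) + 9/7| < 2/y < ϵ.

N = 2/ϵ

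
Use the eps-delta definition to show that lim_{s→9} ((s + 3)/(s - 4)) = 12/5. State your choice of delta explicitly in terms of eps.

Let eps > 0 be given. We want delta > 0 with 0 < |s − 9| < delta ⇒ |(s + 3)/(s - 4) − (12/5)| < eps.
Combining over a common denominator, (s + 3)/(s - 4) − (12/5) = [(s + 3)·5 − 12·(s - 4)] / [5·(s - 4)] = -7(s − 9) / (5(s - 4)).
So |(s + 3)/(s - 4) − (12/5)| = 7|s − 9| / (5·|s − 4|).
Restrict delta ≤ 5/2. Then |s − 9| < 5/2 gives |s − 4| = |(s − 9) + 5| ≥ 5 − 5/2 = 5/2.
Hence |(s + 3)/(s - 4) − (12/5)| < 7|s − 9|/(5·(5/2)) = (14/25)|s − 9|, which is < eps once |s − 9| < (25/14)eps.
Take delta = min(5/2, (25/14)eps). Then 0 < |s − 9| < delta forces both bounds, so |(s + 3)/(s - 4) − (12/5)| < eps.

delta = min(5/2, (25/14)eps)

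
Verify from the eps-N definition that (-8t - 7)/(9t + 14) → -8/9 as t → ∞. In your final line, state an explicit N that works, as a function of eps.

Let eps > 0. We seek N > 0 such that t > N implies |(-8t - 7)/(9t + 14) + 8/9| < eps.
(-8t - 7)/(9t + 14) + 8/9 = (9(-8t - 7) − (-8)(9t + 14)) / (9(9t + 14)) = 49/(9(9t + 14)).
For t > 0 we have 9t + 14 > 9t, so |(-8t - 7)/(9t + 14) + 8/9| = 49/(9(9t + 14)) < 49/(9·9t) = (49/81)/t.
Thus |(-8t - 7)/(9t + 14) + 8/9| < eps whenever t > (49/81)/eps.
Take N = (49/81)/eps. If t > N then |(-8t - 7)/(9t + 14) + 8/9| < (49/81)/t < eps.

N = (49/81)/eps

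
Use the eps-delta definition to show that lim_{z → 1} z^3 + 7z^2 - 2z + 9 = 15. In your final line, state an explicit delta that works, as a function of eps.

Let eps > 0. We want delta > 0 such that 0 < |z − 1| < delta implies |(z^3 + 7z^2 - 2z + 9) − 15| < eps.
(z^3 + 7z^2 - 2z + 9) − 15 = z^3 + 7z^2 - 2z - 6 = (z − 1)(z^2 + 8z + 6).
So |(z^3 + 7z^2 - 2z + 9) − 15| = |z − 1|·|z^2 + 8z + 6|.
Require delta ≤ 2. Then |z − 1| < 2 gives |z| < 3, and by the triangle inequality |z^2 + 8z + 6| ≤ 3^2 + 8·3 + 6 = 39.
Hence |(z^3 + 7z^2 - 2z + 9) − 15| ≤ 39|z − 1| < eps provided |z − 1| < eps/39.
Take delta = min(2, eps/39). Then 0 < |z − 1| < delta gives both |z − 1| < 2 and |z − 1| < eps/39, so |(z^3 + 7z^2 - 2z + 9) − 15| < eps.

delta = min(2, eps/39)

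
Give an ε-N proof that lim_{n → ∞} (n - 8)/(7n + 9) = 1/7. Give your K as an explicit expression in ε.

K = (65/49)/ε

Fix ε > 0. For n ≥ 1, |(n - 8)/(7n + 9) − (1/7)| = |-65|/(7(7n + 9)) = 65/(7(7n + 9)).
Since 7n + 9 ≥ 7n for n ≥ 1, this is ≤ 65/(7·7n) = (65/49)/n.
So |(n - 8)/(7n + 9) − (1/7)| < ε whenever n > (65/49)/ε.
Take K = (65/49)/ε. If n > K then |(n - 8)/(7n + 9) − (1/7)| ≤ (65/49)/n < ε.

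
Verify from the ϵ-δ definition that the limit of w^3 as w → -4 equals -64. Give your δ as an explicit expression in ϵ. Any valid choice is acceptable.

δ = min(1, ϵ/61)

Suppose ϵ > 0. We seek δ > 0 with 0 < |w + 4| < δ ⇒ |w^3 + 64| < ϵ.
Factor: w^3 + 64 = (w + 4)(w^2 - 4w + 16), so |w^3 + 64| = |w + 4|·|w^2 - 4w + 16|.
Impose δ ≤ 1 so that |w| < 5; then |w^2 - 4w + 16| ≤ 61.
Hence |w^3 + 64| ≤ 61|w + 4|, which is < ϵ once |w + 4| < ϵ/61.
Take δ = min(1, ϵ/61). If 0 < |w + 4| < δ then both bounds hold and |w^3 + 64| ≤ 61|w + 4| < 61·(ϵ/61) = ϵ.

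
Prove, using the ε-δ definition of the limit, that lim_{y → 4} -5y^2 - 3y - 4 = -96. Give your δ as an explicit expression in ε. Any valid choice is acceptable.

Let ε > 0. We want δ > 0 such that 0 < |y − 4| < δ implies |(-5y^2 - 3y - 4) + 96| < ε.
(-5y^2 - 3y - 4) + 96 = -5y^2 - 3y + 92 = (y − 4)(-5y - 23).
So |(-5y^2 - 3y - 4) + 96| = |y − 4|·|-5y - 23|.
Require δ ≤ 1. Then |y − 4| < 1 gives |y| < 5, and by the triangle inequality |-5y - 23| ≤ 5·5 + 23 = 48.
Hence |(-5y^2 - 3y - 4) + 96| ≤ 48|y − 4| < ε provided |y − 4| < ε/48.
Choosing δ = min(1, ε/48) ensures both conditions, hence |(-5y^2 - 3y - 4) + 96| < ε.

δ = min(1, ε/48)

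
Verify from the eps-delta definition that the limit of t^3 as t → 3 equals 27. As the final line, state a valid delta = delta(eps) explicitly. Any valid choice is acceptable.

delta = min(1, eps/37)

Let eps > 0 be given. We seek delta > 0 with 0 < |t − 3| < delta ⇒ |t^3 − 27| < eps.
Factor: t^3 − 27 = (t − 3)(t^2 + 3t + 9), so |t^3 − 27| = |t − 3|·|t^2 + 3t + 9|.
Impose delta ≤ 1 so that |t| < 4; then |t^2 + 3t + 9| ≤ 37.
Hence |t^3 − 27| ≤ 37|t − 3|, which is < eps once |t − 3| < eps/37.
Take delta = min(1, eps/37). If 0 < |t − 3| < delta then both bounds hold and |t^3 − 27| ≤ 37|t − 3| < 37·(eps/37) = eps.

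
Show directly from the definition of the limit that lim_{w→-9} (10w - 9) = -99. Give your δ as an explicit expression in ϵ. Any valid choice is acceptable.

Let ϵ > 0. We need δ > 0 so that 0 < |w + 9| < δ implies |(10w - 9) + 99| < ϵ.
|(10w - 9) + 99| = |10w + 90| = 10|w + 9|.
So 10|w + 9| < ϵ exactly when |w + 9| < ϵ/10.
Choosing δ = ϵ/10 gives |(10w - 9) + 99| = 10|w + 9| < ϵ whenever |w + 9| < δ.

δ = ϵ/10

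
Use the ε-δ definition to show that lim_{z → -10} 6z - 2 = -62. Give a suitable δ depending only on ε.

Suppose ε > 0. We need δ > 0 so that 0 < |z + 10| < δ implies |(6z - 2) + 62| < ε.
Since (6z - 2) + 62 = 6(z + 10), we have |(6z - 2) + 62| = 6|z + 10|.
Thus it suffices that |z + 10| < ε/6.
Take δ = ε/6. If 0 < |z + 10| < δ then |(6z - 2) + 62| = 6|z + 10| < 6·(ε/6) = ε.

δ = ε/6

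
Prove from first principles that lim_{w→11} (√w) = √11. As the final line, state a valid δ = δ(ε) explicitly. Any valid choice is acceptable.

δ = min(11, √11·ε)

Let ε > 0 be given. We want δ > 0 such that 0 < |w − 11| < δ implies |√w − √11| < ε.
Multiplying by the conjugate, |√w − √11| = |w − 11|/(√w + √11).
Restrict δ ≤ 11 so that |w − 11| < 11 forces w > 0, and then √w + √11 > √11.
Hence |√w − √11| < |w − 11|/√11, which is < ε once |w − 11| < √11·ε.
Take δ = min(11, √11·ε). If 0 < |w − 11| < δ then w > 0 and |√w − √11| < |w − 11|/√11 < ε.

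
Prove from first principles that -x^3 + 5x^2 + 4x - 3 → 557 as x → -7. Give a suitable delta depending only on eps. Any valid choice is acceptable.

delta = min(2, eps/269)

Suppose eps > 0. We want delta > 0 such that 0 < |x + 7| < delta implies |(-x^3 + 5x^2 + 4x - 3) − 557| < eps.
(-x^3 + 5x^2 + 4x - 3) − 557 = -x^3 + 5x^2 + 4x - 560 = (x + 7)(-x^2 + 12x - 80).
So |(-x^3 + 5x^2 + 4x - 3) − 557| = |x + 7|·|-x^2 + 12x - 80|.
Require delta ≤ 2. Then |x + 7| < 2 gives |x| < 9, and by the triangle inequality |-x^2 + 12x - 80| ≤ 9^2 + 12·9 + 80 = 269.
Hence |(-x^3 + 5x^2 + 4x - 3) − 557| ≤ 269|x + 7| < eps provided |x + 7| < eps/269.
Take delta = min(2, eps/269). Then 0 < |x + 7| < delta gives both |x + 7| < 2 and |x + 7| < eps/269, so |(-x^3 + 5x^2 + 4x - 3) − 557| < eps.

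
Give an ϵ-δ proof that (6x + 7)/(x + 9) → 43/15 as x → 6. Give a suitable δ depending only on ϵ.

δ = min(15/2, (225/94)ϵ)

Let ϵ > 0 be given. We want δ > 0 with 0 < |x − 6| < δ ⇒ |(6x + 7)/(x + 9) − (43/15)| < ϵ.
Combining over a common denominator, (6x + 7)/(x + 9) − (43/15) = [(6x + 7)·15 − 43·(x + 9)] / [15·(x + 9)] = 47(x − 6) / (15(x + 9)).
So |(6x + 7)/(x + 9) − (43/15)| = 47|x − 6| / (15·|x + 9|).
Require δ ≤ 15/2, so |x + 9| ≥ |15| − |x − 6| > 15 − 15/2 = 15/2.
Hence |(6x + 7)/(x + 9) − (43/15)| < 47|x − 6|/(15·(15/2)) = (94/225)|x − 6|, which is < ϵ once |x − 6| < (225/94)ϵ.
Take δ = min(15/2, (225/94)ϵ). Then 0 < |x − 6| < δ forces both bounds, so |(6x + 7)/(x + 9) − (43/15)| < ϵ.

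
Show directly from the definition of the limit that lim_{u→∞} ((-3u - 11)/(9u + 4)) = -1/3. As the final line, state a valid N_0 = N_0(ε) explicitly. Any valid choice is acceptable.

N_0 = (29/27)/ε

Suppose ε > 0. We seek N_0 > 0 such that u > N_0 implies |(-3u - 11)/(9u + 4) + 1/3| < ε.
(-3u - 11)/(9u + 4) + 1/3 = (9(-3u - 11) − (-3)(9u + 4)) / (9(9u + 4)) = -87/(9(9u + 4)).
For u > 0 we have 9u + 4 > 9u, so |(-3u - 11)/(9u + 4) + 1/3| = 87/(9(9u + 4)) < 87/(9·9u) = (29/27)/u.
Thus |(-3u - 11)/(9u + 4) + 1/3| < ε whenever u > (29/27)/ε.
Take N_0 = (29/27)/ε. If u > N_0 then |(-3u - 11)/(9u + 4) + 1/3| < (29/27)/u < ε.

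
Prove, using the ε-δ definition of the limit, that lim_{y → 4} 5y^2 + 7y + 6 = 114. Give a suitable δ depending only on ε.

δ = min(2, ε/57)

Let ε > 0. We want δ > 0 such that 0 < |y − 4| < δ implies |(5y^2 + 7y + 6) − 114| < ε.
(5y^2 + 7y + 6) − 114 = 5y^2 + 7y - 108 = (y − 4)(5y + 27).
So |(5y^2 + 7y + 6) − 114| = |y − 4|·|5y + 27|.
Assume first that |y − 4| < 2, so |y| < 6. Then |5y + 27| ≤ 5·6 + 27 = 57.
Hence |(5y^2 + 7y + 6) − 114| ≤ 57|y − 4| < ε provided |y − 4| < ε/57.
Take δ = min(2, ε/57). Then 0 < |y − 4| < δ gives both |y − 4| < 2 and |y − 4| < ε/57, so |(5y^2 + 7y + 6) − 114| < ε.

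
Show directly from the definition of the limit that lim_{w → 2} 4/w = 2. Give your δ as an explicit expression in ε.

Let ε > 0. We seek δ > 0 such that 0 < |w − 2| < δ implies |4/w − 2| < ε.
|4/w − 2| = 4·|2 − w|/(2·|w|) = 4|w − 2|/(2|w|).
Require δ ≤ 1 so that |w| > 2 − 1 = 1, hence 2|w| > 2.
Then |4/w − 2| < 4|w − 2|/2, which is < ε when |w − 2| < (1/2)ε.
Take δ = min(1, (1/2)ε). Then 0 < |w − 2| < δ gives both |w − 2| < 1 and |w − 2| < (1/2)ε, so |4/w − 2| < ε.

δ = min(1, (1/2)ε)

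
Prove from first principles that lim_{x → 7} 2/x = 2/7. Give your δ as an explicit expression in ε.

Suppose ε > 0. We seek δ > 0 such that 0 < |x − 7| < δ implies |2/x − (2/7)| < ε.
|2/x − (2/7)| = 2·|7 − x|/(7·|x|) = 2|x − 7|/(7|x|).
Require δ ≤ 7/2 so that |x| > 7 − 7/2 = 7/2, hence 7|x| > 49/2.
Then |2/x − (2/7)| < 2|x − 7|/(49/2), which is < ε when |x − 7| < (49/4)ε.
Take δ = min(7/2, (49/4)ε). Then 0 < |x − 7| < δ gives both |x − 7| < 7/2 and |x − 7| < (49/4)ε, so |2/x − (2/7)| < ε.

δ = min(7/2, (49/4)ε)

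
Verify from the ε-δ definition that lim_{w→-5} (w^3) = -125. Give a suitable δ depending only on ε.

Let ε > 0 be given. We seek δ > 0 with 0 < |w + 5| < δ ⇒ |w^3 + 125| < ε.
Factor: w^3 + 125 = (w + 5)(w^2 - 5w + 25), so |w^3 + 125| = |w + 5|·|w^2 - 5w + 25|.
Restrict δ ≤ 2. Then |w + 5| < 2 gives |w| < 7, so by the triangle inequality |w^2 - 5w + 25| ≤ 7^2 + 5·7 + 25 = 109.
Hence |w^3 + 125| ≤ 109|w + 5|, which is < ε once |w + 5| < ε/109.
Take δ = min(2, ε/109). If 0 < |w + 5| < δ then both bounds hold and |w^3 + 125| ≤ 109|w + 5| < 109·(ε/109) = ε.

δ = min(2, ε/109)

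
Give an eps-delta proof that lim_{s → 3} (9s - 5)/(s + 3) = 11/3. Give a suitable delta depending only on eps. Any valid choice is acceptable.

delta = min(3, (9/16)eps)

Let eps > 0 be given. We want delta > 0 with 0 < |s − 3| < delta ⇒ |(9s - 5)/(s + 3) − (11/3)| < eps.
Combining over a common denominator, (9s - 5)/(s + 3) − (11/3) = [(9s - 5)·6 − 22·(s + 3)] / [6·(s + 3)] = 32(s − 3) / (6(s + 3)).
So |(9s - 5)/(s + 3) − (11/3)| = 32|s − 3| / (6·|s + 3|).
Require delta ≤ 3, so |s + 3| ≥ |6| − |s − 3| > 6 − 3 = 3.
Hence |(9s - 5)/(s + 3) − (11/3)| < 32|s − 3|/(6·3) = (16/9)|s − 3|, which is < eps once |s − 3| < (9/16)eps.
Take delta = min(3, (9/16)eps). Then 0 < |s − 3| < delta forces both bounds, so |(9s - 5)/(s + 3) − (11/3)| < eps.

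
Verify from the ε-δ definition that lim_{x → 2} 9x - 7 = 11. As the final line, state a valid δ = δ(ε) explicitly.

Let ε > 0 be given. We need δ > 0 so that 0 < |x − 2| < δ implies |(9x - 7) − 11| < ε.
Since (9x - 7) − 11 = 9(x − 2), we have |(9x - 7) − 11| = 9|x − 2|.
So 9|x − 2| < ε exactly when |x − 2| < ε/9.
Choosing δ = ε/9 gives |(9x - 7) − 11| = 9|x − 2| < ε whenever |x − 2| < δ.

δ = ε/9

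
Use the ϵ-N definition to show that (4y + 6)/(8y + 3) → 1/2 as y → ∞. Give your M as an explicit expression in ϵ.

M = (9/16)/ϵ

Let ϵ > 0. We seek M > 0 such that y > M implies |(4y + 6)/(8y + 3) − (1/2)| < ϵ.
(4y + 6)/(8y + 3) − (1/2) = (8(4y + 6) − 4(8y + 3)) / (8(8y + 3)) = 36/(8(8y + 3)).
For y > 0 we have 8y + 3 > 8y, so |(4y + 6)/(8y + 3) − (1/2)| = 36/(8(8y + 3)) < 36/(8·8y) = (9/16)/y.
Thus |(4y + 6)/(8y + 3) − (1/2)| < ϵ whenever y > (9/16)/ϵ.
Take M = (9/16)/ϵ. If y > M then |(4y + 6)/(8y + 3) − (1/2)| < (9/16)/y < ϵ.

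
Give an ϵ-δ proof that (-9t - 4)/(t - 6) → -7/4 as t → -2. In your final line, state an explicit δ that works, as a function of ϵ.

Let ϵ > 0 be given. We want δ > 0 with 0 < |t + 2| < δ ⇒ |(-9t - 4)/(t - 6) + 7/4| < ϵ.
Combining over a common denominator, (-9t - 4)/(t - 6) + 7/4 = [(-9t - 4)·(-8) − 14·(t - 6)] / [(-8)·(t - 6)] = 58(t + 2) / ((-8)(t - 6)).
So |(-9t - 4)/(t - 6) + 7/4| = 58|t + 2| / (8·|t − 6|).
Require δ ≤ 4, so |t − 6| ≥ |-8| − |t + 2| > 8 − 4 = 4.
Hence |(-9t - 4)/(t - 6) + 7/4| < 58|t + 2|/(8·4) = (29/16)|t + 2|, which is < ϵ once |t + 2| < (16/29)ϵ.
Take δ = min(4, (16/29)ϵ). Then 0 < |t + 2| < δ forces both bounds, so |(-9t - 4)/(t - 6) + 7/4| < ϵ.

δ = min(4, (16/29)ϵ)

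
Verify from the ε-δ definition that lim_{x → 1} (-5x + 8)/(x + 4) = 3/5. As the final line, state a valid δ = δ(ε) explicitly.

Let ε > 0 be given. We want δ > 0 with 0 < |x − 1| < δ ⇒ |(-5x + 8)/(x + 4) − (3/5)| < ε.
Combining over a common denominator, (-5x + 8)/(x + 4) − (3/5) = [(-5x + 8)·5 − 3·(x + 4)] / [5·(x + 4)] = -28(x − 1) / (5(x + 4)).
So |(-5x + 8)/(x + 4) − (3/5)| = 28|x − 1| / (5·|x + 4|).
Require δ ≤ 5/2, so |x + 4| ≥ |5| − |x − 1| > 5 − 5/2 = 5/2.
Hence |(-5x + 8)/(x + 4) − (3/5)| < 28|x − 1|/(5·(5/2)) = (56/25)|x − 1|, which is < ε once |x − 1| < (25/56)ε.
Take δ = min(5/2, (25/56)ε). Then 0 < |x − 1| < δ forces both bounds, so |(-5x + 8)/(x + 4) − (3/5)| < ε.

δ = min(5/2, (25/56)ε)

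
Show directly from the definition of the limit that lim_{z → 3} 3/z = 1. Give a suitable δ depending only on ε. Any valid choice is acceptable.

Suppose ε > 0. We seek δ > 0 such that 0 < |z − 3| < δ implies |3/z − 1| < ε.
|3/z − 1| = 3·|3 − z|/(3·|z|) = 3|z − 3|/(3|z|).
Require δ ≤ 3/2 so that |z| > 3 − 3/2 = 3/2, hence 3|z| > 9/2.
Then |3/z − 1| < 3|z − 3|/(9/2), which is < ε when |z − 3| < (3/2)ε.
Take δ = min(3/2, (3/2)ε). Then 0 < |z − 3| < δ gives both |z − 3| < 3/2 and |z − 3| < (3/2)ε, so |3/z − 1| < ε.

δ = min(3/2, (3/2)ε)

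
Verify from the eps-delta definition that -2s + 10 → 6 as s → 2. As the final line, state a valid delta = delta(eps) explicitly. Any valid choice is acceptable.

Suppose eps > 0. We need delta > 0 so that 0 < |s − 2| < delta implies |(-2s + 10) − 6| < eps.
Since (-2s + 10) − 6 = -2(s − 2), we have |(-2s + 10) − 6| = 2|s − 2|.
Thus it suffices that |s − 2| < eps/2.
Choosing delta = eps/2 gives |(-2s + 10) − 6| = 2|s − 2| < eps whenever |s − 2| < delta.

delta = eps/2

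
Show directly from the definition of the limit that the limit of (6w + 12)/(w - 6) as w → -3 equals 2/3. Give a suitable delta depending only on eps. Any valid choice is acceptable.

Let eps > 0 be given. We want delta > 0 with 0 < |w + 3| < delta ⇒ |(6w + 12)/(w - 6) − (2/3)| < eps.
Combining over a common denominator, (6w + 12)/(w - 6) − (2/3) = [(6w + 12)·(-9) − (-6)·(w - 6)] / [(-9)·(w - 6)] = -48(w + 3) / ((-9)(w - 6)).
So |(6w + 12)/(w - 6) − (2/3)| = 48|w + 3| / (9·|w − 6|).
Restrict delta ≤ 9/2. Then |w + 3| < 9/2 gives |w − 6| = |(w + 3) + (-9)| ≥ 9 − 9/2 = 9/2.
Hence |(6w + 12)/(w - 6) − (2/3)| < 48|w + 3|/(9·(9/2)) = (32/27)|w + 3|, which is < eps once |w + 3| < (27/32)eps.
Take delta = min(9/2, (27/32)eps). Then 0 < |w + 3| < delta forces both bounds, so |(6w + 12)/(w - 6) − (2/3)| < eps.

delta = min(9/2, (27/32)eps)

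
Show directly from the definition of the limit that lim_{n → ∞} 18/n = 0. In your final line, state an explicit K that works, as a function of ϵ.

K = 18/ϵ

Suppose ϵ > 0. For n ≥ 1, |18/n − 0| = 18/(n) ≤ 18/n.
We need 18/n < ϵ, i.e. n > 18/ϵ.
Take K = 18/ϵ. If n > K then |18/n| ≤ 18/n < ϵ.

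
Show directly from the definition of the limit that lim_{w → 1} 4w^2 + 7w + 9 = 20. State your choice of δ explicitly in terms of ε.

δ = min(2, ε/23)

Suppose ε > 0. We want δ > 0 such that 0 < |w − 1| < δ implies |(4w^2 + 7w + 9) − 20| < ε.
(4w^2 + 7w + 9) − 20 = 4w^2 + 7w - 11 = (w − 1)(4w + 11).
So |(4w^2 + 7w + 9) − 20| = |w − 1|·|4w + 11|.
Require δ ≤ 2. Then |w − 1| < 2 gives |w| < 3, and by the triangle inequality |4w + 11| ≤ 4·3 + 11 = 23.
Hence |(4w^2 + 7w + 9) − 20| ≤ 23|w − 1| < ε provided |w − 1| < ε/23.
Take δ = min(2, ε/23). Then 0 < |w − 1| < δ gives both |w − 1| < 2 and |w − 1| < ε/23, so |(4w^2 + 7w + 9) − 20| < ε.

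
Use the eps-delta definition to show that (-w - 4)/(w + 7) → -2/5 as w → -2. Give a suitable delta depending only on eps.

Fix eps > 0. We want delta > 0 with 0 < |w + 2| < delta ⇒ |(-w - 4)/(w + 7) + 2/5| < eps.
Combining over a common denominator, (-w - 4)/(w + 7) + 2/5 = [(-w - 4)·5 − (-2)·(w + 7)] / [5·(w + 7)] = -3(w + 2) / (5(w + 7)).
So |(-w - 4)/(w + 7) + 2/5| = 3|w + 2| / (5·|w + 7|).
Restrict delta ≤ 5/2. Then |w + 2| < 5/2 gives |w + 7| = |(w + 2) + 5| ≥ 5 − 5/2 = 5/2.
Hence |(-w - 4)/(w + 7) + 2/5| < 3|w + 2|/(5·(5/2)) = (6/25)|w + 2|, which is < eps once |w + 2| < (25/6)eps.
Take delta = min(5/2, (25/6)eps). Then 0 < |w + 2| < delta forces both bounds, so |(-w - 4)/(w + 7) + 2/5| < eps.

delta = min(5/2, (25/6)eps)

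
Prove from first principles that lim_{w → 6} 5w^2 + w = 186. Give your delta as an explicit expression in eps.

delta = min(2, eps/71)

Fix eps > 0. We want delta > 0 such that 0 < |w − 6| < delta implies |(5w^2 + w) − 186| < eps.
(5w^2 + w) − 186 = 5w^2 + w - 186 = (w − 6)(5w + 31).
So |(5w^2 + w) − 186| = |w − 6|·|5w + 31|.
Assume first that |w − 6| < 2, so |w| < 8. Then |5w + 31| ≤ 5·8 + 31 = 71.
Hence |(5w^2 + w) − 186| ≤ 71|w − 6| < eps provided |w − 6| < eps/71.
Choosing delta = min(2, eps/71) ensures both conditions, hence |(5w^2 + w) − 186| < eps.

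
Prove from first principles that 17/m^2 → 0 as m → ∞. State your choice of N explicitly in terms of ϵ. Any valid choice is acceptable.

N = (17/ϵ)^{1/2}

Let ϵ > 0. For m ≥ 1, |17/m^2 − 0| = 17/m^2.
17/m^2 < ϵ ⇔ m^2 > 17/ϵ ⇔ m > (17/ϵ)^{1/2}.
Take N = (17/ϵ)^{1/2}. Then m > N implies 17/m^2 < ϵ.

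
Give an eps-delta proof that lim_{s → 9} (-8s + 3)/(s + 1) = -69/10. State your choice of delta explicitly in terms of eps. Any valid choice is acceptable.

delta = min(5, (50/11)eps)

Suppose eps > 0. We want delta > 0 with 0 < |s − 9| < delta ⇒ |(-8s + 3)/(s + 1) + 69/10| < eps.
Combining over a common denominator, (-8s + 3)/(s + 1) + 69/10 = [(-8s + 3)·10 − (-69)·(s + 1)] / [10·(s + 1)] = -11(s − 9) / (10(s + 1)).
So |(-8s + 3)/(s + 1) + 69/10| = 11|s − 9| / (10·|s + 1|).
Restrict delta ≤ 5. Then |s − 9| < 5 gives |s + 1| = |(s − 9) + 10| ≥ 10 − 5 = 5.
Hence |(-8s + 3)/(s + 1) + 69/10| < 11|s − 9|/(10·5) = (11/50)|s − 9|, which is < eps once |s − 9| < (50/11)eps.
Take delta = min(5, (50/11)eps). Then 0 < |s − 9| < delta forces both bounds, so |(-8s + 3)/(s + 1) + 69/10| < eps.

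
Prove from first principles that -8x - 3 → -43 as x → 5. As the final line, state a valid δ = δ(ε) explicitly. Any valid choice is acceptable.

Let ε > 0. We need δ > 0 so that 0 < |x − 5| < δ implies |(-8x - 3) + 43| < ε.
Since (-8x - 3) + 43 = -8(x − 5), we have |(-8x - 3) + 43| = 8|x − 5|.
Thus it suffices that |x − 5| < ε/8.
Choosing δ = ε/8 gives |(-8x - 3) + 43| = 8|x − 5| < ε whenever |x − 5| < δ.

δ = ε/8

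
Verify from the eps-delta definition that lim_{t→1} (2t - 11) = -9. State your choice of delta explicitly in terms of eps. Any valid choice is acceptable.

Let eps > 0. We need delta > 0 so that 0 < |t − 1| < delta implies |(2t - 11) + 9| < eps.
|(2t - 11) + 9| = |2t - 2| = 2|t − 1|.
Thus it suffices that |t − 1| < eps/2.
Choosing delta = eps/2 gives |(2t - 11) + 9| = 2|t − 1| < eps whenever |t − 1| < delta.

delta = eps/2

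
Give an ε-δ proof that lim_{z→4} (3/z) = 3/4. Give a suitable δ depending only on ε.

Suppose ε > 0. We seek δ > 0 such that 0 < |z − 4| < δ implies |3/z − (3/4)| < ε.
|3/z − (3/4)| = 3·|4 − z|/(4·|z|) = 3|z − 4|/(4|z|).
Restrict δ ≤ 2. Then |z − 4| < 2 gives |z| > 2, so 4|z| > 8.
Then |3/z − (3/4)| < 3|z − 4|/8, which is < ε when |z − 4| < (8/3)ε.
Take δ = min(2, (8/3)ε). Then 0 < |z − 4| < δ gives both |z − 4| < 2 and |z − 4| < (8/3)ε, so |3/z − (3/4)| < ε.

δ = min(2, (8/3)ε)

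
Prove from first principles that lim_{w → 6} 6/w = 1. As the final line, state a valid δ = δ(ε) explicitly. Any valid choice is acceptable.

δ = min(3, 3ε)

Let ε > 0 be given. We seek δ > 0 such that 0 < |w − 6| < δ implies |6/w − 1| < ε.
|6/w − 1| = 6·|6 − w|/(6·|w|) = 6|w − 6|/(6|w|).
Require δ ≤ 3 so that |w| > 6 − 3 = 3, hence 6|w| > 18.
Then |6/w − 1| < 6|w − 6|/18, which is < ε when |w − 6| < 3ε.
Take δ = min(3, 3ε). Then 0 < |w − 6| < δ gives both |w − 6| < 3 and |w − 6| < 3ε, so |6/w − 1| < ε.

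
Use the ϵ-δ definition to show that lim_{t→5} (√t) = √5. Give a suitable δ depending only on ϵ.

Let ϵ > 0. We want δ > 0 such that 0 < |t − 5| < δ implies |√t − √5| < ϵ.
Rationalise: √t − √5 = (t − 5)/(√t + √5), so |√t − √5| = |t − 5|/(√t + √5).
Restrict δ ≤ 5 so that |t − 5| < 5 forces t > 0, and then √t + √5 > √5.
Hence |√t − √5| < |t − 5|/√5, which is < ϵ once |t − 5| < √5·ϵ.
Take δ = min(5, √5·ϵ). If 0 < |t − 5| < δ then t > 0 and |√t − √5| < |t − 5|/√5 < ϵ.

δ = min(5, √5·ϵ)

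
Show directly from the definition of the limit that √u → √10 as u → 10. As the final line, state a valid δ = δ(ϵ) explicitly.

Let ϵ > 0. We want δ > 0 such that 0 < |u − 10| < δ implies |√u − √10| < ϵ.
Rationalise: √u − √10 = (u − 10)/(√u + √10), so |√u − √10| = |u − 10|/(√u + √10).
Restrict δ ≤ 10 so that |u − 10| < 10 forces u > 0, and then √u + √10 > √10.
Hence |√u − √10| < |u − 10|/√10, which is < ϵ once |u − 10| < √10·ϵ.
Take δ = min(10, √10·ϵ). If 0 < |u − 10| < δ then u > 0 and |√u − √10| < |u − 10|/√10 < ϵ.

δ = min(10, √10·ϵ)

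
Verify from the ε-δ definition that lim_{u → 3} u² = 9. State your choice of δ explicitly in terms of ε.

Let ε > 0 be given. We seek δ > 0 with 0 < |u − 3| < δ ⇒ |u² − 9| < ε.
Factor: u² − 9 = (u − 3)(u + 3), so |u² − 9| = |u − 3|·|u + 3|.
Impose δ ≤ 1 so that |u| < 4; then |u + 3| ≤ 7.
Hence |u² − 9| ≤ 7|u − 3|, which is < ε once |u − 3| < ε/7.
Take δ = min(1, ε/7). If 0 < |u − 3| < δ then both bounds hold and |u² − 9| ≤ 7|u − 3| < 7·(ε/7) = ε.

δ = min(1, ε/7)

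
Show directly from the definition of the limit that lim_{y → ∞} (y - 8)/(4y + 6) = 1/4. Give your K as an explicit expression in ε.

Fix ε > 0. We seek K > 0 such that y > K implies |(y - 8)/(4y + 6) − (1/4)| < ε.
(y - 8)/(4y + 6) − (1/4) = (4(y - 8) − (4y + 6)) / (4(4y + 6)) = -38/(4(4y + 6)).
For y > 0 we have 4y + 6 > 4y, so |(y - 8)/(4y + 6) − (1/4)| = 38/(4(4y + 6)) < 38/(4·4y) = (19/8)/y.
Thus |(y - 8)/(4y + 6) − (1/4)| < ε whenever y > (19/8)/ε.
Take K = (19/8)/ε. If y > K then |(y - 8)/(4y + 6) − (1/4)| < (19/8)/y < ε.

K = (19/8)/ε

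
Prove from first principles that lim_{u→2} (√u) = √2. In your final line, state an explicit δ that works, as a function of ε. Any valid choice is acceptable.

δ = min(2, √2·ε)

Fix ε > 0. We want δ > 0 such that 0 < |u − 2| < δ implies |√u − √2| < ε.
Rationalise: √u − √2 = (u − 2)/(√u + √2), so |√u − √2| = |u − 2|/(√u + √2).
Restrict δ ≤ 2 so that |u − 2| < 2 forces u > 0, and then √u + √2 > √2.
Hence |√u − √2| < |u − 2|/√2, which is < ε once |u − 2| < √2·ε.
Take δ = min(2, √2·ε). If 0 < |u − 2| < δ then u > 0 and |√u − √2| < |u − 2|/√2 < ε.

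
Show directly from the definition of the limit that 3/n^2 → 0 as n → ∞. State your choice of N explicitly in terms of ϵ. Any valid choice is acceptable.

N = (3/ϵ)^{1/2}

Suppose ϵ > 0. For n ≥ 1, |3/n^2 − 0| = 3/n^2.
3/n^2 < ϵ ⇔ n^2 > 3/ϵ ⇔ n > (3/ϵ)^{1/2}.
Take N = (3/ϵ)^{1/2}. Then n > N implies 3/n^2 < ϵ.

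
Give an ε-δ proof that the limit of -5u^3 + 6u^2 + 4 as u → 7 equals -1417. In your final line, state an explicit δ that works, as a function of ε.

Suppose ε > 0. We want δ > 0 such that 0 < |u − 7| < δ implies |(-5u^3 + 6u^2 + 4) + 1417| < ε.
(-5u^3 + 6u^2 + 4) + 1417 = -5u^3 + 6u^2 + 1421 = (u − 7)(-5u^2 - 29u - 203).
So |(-5u^3 + 6u^2 + 4) + 1417| = |u − 7|·|-5u^2 - 29u - 203|.
Require δ ≤ 1. Then |u − 7| < 1 gives |u| < 8, and by the triangle inequality |-5u^2 - 29u - 203| ≤ 5·8^2 + 29·8 + 203 = 755.
Hence |(-5u^3 + 6u^2 + 4) + 1417| ≤ 755|u − 7| < ε provided |u − 7| < ε/755.
Choosing δ = min(1, ε/755) ensures both conditions, hence |(-5u^3 + 6u^2 + 4) + 1417| < ε.

δ = min(1, ε/755)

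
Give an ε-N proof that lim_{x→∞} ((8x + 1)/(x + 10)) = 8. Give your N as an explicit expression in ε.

N = 79/ε

Suppose ε > 0. We seek N > 0 such that x > N implies |(8x + 1)/(x + 10) − 8| < ε.
(8x + 1)/(x + 10) − 8 = ((8x + 1) − 8(x + 10)) / ((x + 10)) = -79/((x + 10)).
For x > 0 we have x + 10 > x, so |(8x + 1)/(x + 10) − 8| = 79/((x + 10)) < 79/(x) = 79/x.
Thus |(8x + 1)/(x + 10) − 8| < ε whenever x > 79/ε.
Take N = 79/ε. If x > N then |(8x + 1)/(x + 10) − 8| < 79/x < ε.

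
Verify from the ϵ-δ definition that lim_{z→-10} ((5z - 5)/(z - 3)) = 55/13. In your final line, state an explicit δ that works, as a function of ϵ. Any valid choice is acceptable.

Let ϵ > 0 be given. We want δ > 0 with 0 < |z + 10| < δ ⇒ |(5z - 5)/(z - 3) − (55/13)| < ϵ.
Combining over a common denominator, (5z - 5)/(z - 3) − (55/13) = [(5z - 5)·(-13) − (-55)·(z - 3)] / [(-13)·(z - 3)] = -10(z + 10) / ((-13)(z - 3)).
So |(5z - 5)/(z - 3) − (55/13)| = 10|z + 10| / (13·|z − 3|).
Restrict δ ≤ 13/2. Then |z + 10| < 13/2 gives |z − 3| = |(z + 10) + (-13)| ≥ 13 − 13/2 = 13/2.
Hence |(5z - 5)/(z - 3) − (55/13)| < 10|z + 10|/(13·(13/2)) = (20/169)|z + 10|, which is < ϵ once |z + 10| < (169/20)ϵ.
Take δ = min(13/2, (169/20)ϵ). Then 0 < |z + 10| < δ forces both bounds, so |(5z - 5)/(z - 3) − (55/13)| < ϵ.

δ = min(13/2, (169/20)ϵ)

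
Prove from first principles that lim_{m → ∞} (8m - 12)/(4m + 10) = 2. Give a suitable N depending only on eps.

Let eps > 0. For m ≥ 1, |(8m - 12)/(4m + 10) − 2| = |-128|/(4(4m + 10)) = 128/(4(4m + 10)).
Since 4m + 10 ≥ 4m for m ≥ 1, this is ≤ 128/(4·4m) = 8/m.
So |(8m - 12)/(4m + 10) − 2| < eps whenever m > 8/eps.
Take N = 8/eps. If m > N then |(8m - 12)/(4m + 10) − 2| ≤ 8/m < eps.

N = 8/eps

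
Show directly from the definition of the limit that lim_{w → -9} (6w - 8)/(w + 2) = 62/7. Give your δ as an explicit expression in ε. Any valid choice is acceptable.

Fix ε > 0. We want δ > 0 with 0 < |w + 9| < δ ⇒ |(6w - 8)/(w + 2) − (62/7)| < ε.
Combining over a common denominator, (6w - 8)/(w + 2) − (62/7) = [(6w - 8)·(-7) − (-62)·(w + 2)] / [(-7)·(w + 2)] = 20(w + 9) / ((-7)(w + 2)).
So |(6w - 8)/(w + 2) − (62/7)| = 20|w + 9| / (7·|w + 2|).
Restrict δ ≤ 7/2. Then |w + 9| < 7/2 gives |w + 2| = |(w + 9) + (-7)| ≥ 7 − 7/2 = 7/2.
Hence |(6w - 8)/(w + 2) − (62/7)| < 20|w + 9|/(7·(7/2)) = (40/49)|w + 9|, which is < ε once |w + 9| < (49/40)ε.
Take δ = min(7/2, (49/40)ε). Then 0 < |w + 9| < δ forces both bounds, so |(6w - 8)/(w + 2) − (62/7)| < ε.

δ = min(7/2, (49/40)ε)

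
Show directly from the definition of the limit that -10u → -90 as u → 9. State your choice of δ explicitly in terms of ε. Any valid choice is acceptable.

δ = ε/10

Let ε > 0. We need δ > 0 so that 0 < |u − 9| < δ implies |(-10u) + 90| < ε.
|(-10u) + 90| = |-10u + 90| = 10|u − 9|.
Thus it suffices that |u − 9| < ε/10.
Take δ = ε/10. If 0 < |u − 9| < δ then |(-10u) + 90| = 10|u − 9| < 10·(ε/10) = ε.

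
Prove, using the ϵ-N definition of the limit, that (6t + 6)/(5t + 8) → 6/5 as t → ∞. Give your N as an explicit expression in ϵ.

N = (18/25)/ϵ

Let ϵ > 0. We seek N > 0 such that t > N implies |(6t + 6)/(5t + 8) − (6/5)| < ϵ.
(6t + 6)/(5t + 8) − (6/5) = (5(6t + 6) − 6(5t + 8)) / (5(5t + 8)) = -18/(5(5t + 8)).
For t > 0 we have 5t + 8 > 5t, so |(6t + 6)/(5t + 8) − (6/5)| = 18/(5(5t + 8)) < 18/(5·5t) = (18/25)/t.
Thus |(6t + 6)/(5t + 8) − (6/5)| < ϵ whenever t > (18/25)/ϵ.
Take N = (18/25)/ϵ. If t > N then |(6t + 6)/(5t + 8) − (6/5)| < (18/25)/t < ϵ.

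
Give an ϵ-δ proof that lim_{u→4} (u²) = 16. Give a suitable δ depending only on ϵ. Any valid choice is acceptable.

Let ϵ > 0 be given. We seek δ > 0 with 0 < |u − 4| < δ ⇒ |u² − 16| < ϵ.
Factor: u² − 16 = (u − 4)(u + 4), so |u² − 16| = |u − 4|·|u + 4|.
Impose δ ≤ 1 so that |u| < 5; then |u + 4| ≤ 9.
Hence |u² − 16| ≤ 9|u − 4|, which is < ϵ once |u − 4| < ϵ/9.
Take δ = min(1, ϵ/9). If 0 < |u − 4| < δ then both bounds hold and |u² − 16| ≤ 9|u − 4| < 9·(ϵ/9) = ϵ.

δ = min(1, ϵ/9)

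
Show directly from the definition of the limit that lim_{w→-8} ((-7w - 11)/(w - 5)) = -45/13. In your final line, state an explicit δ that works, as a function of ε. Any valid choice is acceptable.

δ = min(13/2, (169/92)ε)

Let ε > 0. We want δ > 0 with 0 < |w + 8| < δ ⇒ |(-7w - 11)/(w - 5) + 45/13| < ε.
Combining over a common denominator, (-7w - 11)/(w - 5) + 45/13 = [(-7w - 11)·(-13) − 45·(w - 5)] / [(-13)·(w - 5)] = 46(w + 8) / ((-13)(w - 5)).
So |(-7w - 11)/(w - 5) + 45/13| = 46|w + 8| / (13·|w − 5|).
Restrict δ ≤ 13/2. Then |w + 8| < 13/2 gives |w − 5| = |(w + 8) + (-13)| ≥ 13 − 13/2 = 13/2.
Hence |(-7w - 11)/(w - 5) + 45/13| < 46|w + 8|/(13·(13/2)) = (92/169)|w + 8|, which is < ε once |w + 8| < (169/92)ε.
Take δ = min(13/2, (169/92)ε). Then 0 < |w + 8| < δ forces both bounds, so |(-7w - 11)/(w - 5) + 45/13| < ε.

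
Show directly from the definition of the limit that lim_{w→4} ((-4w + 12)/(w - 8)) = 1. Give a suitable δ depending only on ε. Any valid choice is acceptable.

Suppose ε > 0. We want δ > 0 with 0 < |w − 4| < δ ⇒ |(-4w + 12)/(w - 8) − 1| < ε.
Combining over a common denominator, (-4w + 12)/(w - 8) − 1 = [(-4w + 12)·(-4) − (-4)·(w - 8)] / [(-4)·(w - 8)] = 20(w − 4) / ((-4)(w - 8)).
So |(-4w + 12)/(w - 8) − 1| = 20|w − 4| / (4·|w − 8|).
Restrict δ ≤ 2. Then |w − 4| < 2 gives |w − 8| = |(w − 4) + (-4)| ≥ 4 − 2 = 2.
Hence |(-4w + 12)/(w - 8) − 1| < 20|w − 4|/(4·2) = (5/2)|w − 4|, which is < ε once |w − 4| < (2/5)ε.
Take δ = min(2, (2/5)ε). Then 0 < |w − 4| < δ forces both bounds, so |(-4w + 12)/(w - 8) − 1| < ε.

δ = min(2, (2/5)ε)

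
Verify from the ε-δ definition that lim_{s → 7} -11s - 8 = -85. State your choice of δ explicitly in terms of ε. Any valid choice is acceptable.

δ = ε/11

Suppose ε > 0. We need δ > 0 so that 0 < |s − 7| < δ implies |(-11s - 8) + 85| < ε.
|(-11s - 8) + 85| = |-11s + 77| = 11|s − 7|.
So 11|s − 7| < ε exactly when |s − 7| < ε/11.
Choosing δ = ε/11 gives |(-11s - 8) + 85| = 11|s − 7| < ε whenever |s − 7| < δ.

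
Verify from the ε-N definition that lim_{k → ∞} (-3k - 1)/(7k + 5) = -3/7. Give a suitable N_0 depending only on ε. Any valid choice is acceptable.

Let ε > 0. For k ≥ 1, |(-3k - 1)/(7k + 5) + 3/7| = |8|/(7(7k + 5)) = 8/(7(7k + 5)).
Since 7k + 5 ≥ 7k for k ≥ 1, this is ≤ 8/(7·7k) = (8/49)/k.
So |(-3k - 1)/(7k + 5) + 3/7| < ε whenever k > (8/49)/ε.
Take N_0 = (8/49)/ε. If k > N_0 then |(-3k - 1)/(7k + 5) + 3/7| ≤ (8/49)/k < ε.

N_0 = (8/49)/ε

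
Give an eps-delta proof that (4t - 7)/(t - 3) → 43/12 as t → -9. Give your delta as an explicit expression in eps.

delta = min(6, (72/5)eps)

Fix eps > 0. We want delta > 0 with 0 < |t + 9| < delta ⇒ |(4t - 7)/(t - 3) − (43/12)| < eps.
Combining over a common denominator, (4t - 7)/(t - 3) − (43/12) = [(4t - 7)·(-12) − (-43)·(t - 3)] / [(-12)·(t - 3)] = -5(t + 9) / ((-12)(t - 3)).
So |(4t - 7)/(t - 3) − (43/12)| = 5|t + 9| / (12·|t − 3|).
Require delta ≤ 6, so |t − 3| ≥ |-12| − |t + 9| > 12 − 6 = 6.
Hence |(4t - 7)/(t - 3) − (43/12)| < 5|t + 9|/(12·6) = (5/72)|t + 9|, which is < eps once |t + 9| < (72/5)eps.
Take delta = min(6, (72/5)eps). Then 0 < |t + 9| < delta forces both bounds, so |(4t - 7)/(t - 3) − (43/12)| < eps.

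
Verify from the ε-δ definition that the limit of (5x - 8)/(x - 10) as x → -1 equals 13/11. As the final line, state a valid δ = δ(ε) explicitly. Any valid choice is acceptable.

δ = min(11/2, (121/84)ε)

Let ε > 0. We want δ > 0 with 0 < |x + 1| < δ ⇒ |(5x - 8)/(x - 10) − (13/11)| < ε.
Combining over a common denominator, (5x - 8)/(x - 10) − (13/11) = [(5x - 8)·(-11) − (-13)·(x - 10)] / [(-11)·(x - 10)] = -42(x + 1) / ((-11)(x - 10)).
So |(5x - 8)/(x - 10) − (13/11)| = 42|x + 1| / (11·|x − 10|).
Restrict δ ≤ 11/2. Then |x + 1| < 11/2 gives |x − 10| = |(x + 1) + (-11)| ≥ 11 − 11/2 = 11/2.
Hence |(5x - 8)/(x - 10) − (13/11)| < 42|x + 1|/(11·(11/2)) = (84/121)|x + 1|, which is < ε once |x + 1| < (121/84)ε.
Take δ = min(11/2, (121/84)ε). Then 0 < |x + 1| < δ forces both bounds, so |(5x - 8)/(x - 10) − (13/11)| < ε.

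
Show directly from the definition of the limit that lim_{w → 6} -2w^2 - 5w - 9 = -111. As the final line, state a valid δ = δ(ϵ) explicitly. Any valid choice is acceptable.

δ = min(2, ϵ/33)

Let ϵ > 0. We want δ > 0 such that 0 < |w − 6| < δ implies |(-2w^2 - 5w - 9) + 111| < ϵ.
(-2w^2 - 5w - 9) + 111 = -2w^2 - 5w + 102 = (w − 6)(-2w - 17).
So |(-2w^2 - 5w - 9) + 111| = |w − 6|·|-2w - 17|.
Assume first that |w − 6| < 2, so |w| < 8. Then |-2w - 17| ≤ 2·8 + 17 = 33.
Hence |(-2w^2 - 5w - 9) + 111| ≤ 33|w − 6| < ϵ provided |w − 6| < ϵ/33.
Take δ = min(2, ϵ/33). Then 0 < |w − 6| < δ gives both |w − 6| < 2 and |w − 6| < ϵ/33, so |(-2w^2 - 5w - 9) + 111| < ϵ.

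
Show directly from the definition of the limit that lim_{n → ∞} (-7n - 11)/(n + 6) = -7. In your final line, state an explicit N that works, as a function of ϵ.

Fix ϵ > 0. For n ≥ 1, |(-7n - 11)/(n + 6) + 7| = |31|/((n + 6)) = 31/((n + 6)).
Since n + 6 ≥ n for n ≥ 1, this is ≤ 31/(n) = 31/n.
So |(-7n - 11)/(n + 6) + 7| < ϵ whenever n > 31/ϵ.
Take N = 31/ϵ. If n > N then |(-7n - 11)/(n + 6) + 7| ≤ 31/n < ϵ.

N = 31/ϵ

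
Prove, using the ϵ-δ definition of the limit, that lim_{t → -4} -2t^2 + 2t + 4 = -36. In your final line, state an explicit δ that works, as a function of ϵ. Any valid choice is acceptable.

δ = min(2, ϵ/22)

Let ϵ > 0. We want δ > 0 such that 0 < |t + 4| < δ implies |(-2t^2 + 2t + 4) + 36| < ϵ.
(-2t^2 + 2t + 4) + 36 = -2t^2 + 2t + 40 = (t + 4)(-2t + 10).
So |(-2t^2 + 2t + 4) + 36| = |t + 4|·|-2t + 10|.
Require δ ≤ 2. Then |t + 4| < 2 gives |t| < 6, and by the triangle inequality |-2t + 10| ≤ 2·6 + 10 = 22.
Hence |(-2t^2 + 2t + 4) + 36| ≤ 22|t + 4| < ϵ provided |t + 4| < ϵ/22.
Take δ = min(2, ϵ/22). Then 0 < |t + 4| < δ gives both |t + 4| < 2 and |t + 4| < ϵ/22, so |(-2t^2 + 2t + 4) + 36| < ϵ.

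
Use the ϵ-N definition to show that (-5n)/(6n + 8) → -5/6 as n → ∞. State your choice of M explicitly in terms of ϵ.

M = (10/9)/ϵ

Let ϵ > 0 be given. For n ≥ 1, |(-5n)/(6n + 8) + 5/6| = |40|/(6(6n + 8)) = 40/(6(6n + 8)).
Since 6n + 8 ≥ 6n for n ≥ 1, this is ≤ 40/(6·6n) = (10/9)/n.
So |(-5n)/(6n + 8) + 5/6| < ϵ whenever n > (10/9)/ϵ.
Take M = (10/9)/ϵ. If n > M then |(-5n)/(6n + 8) + 5/6| ≤ (10/9)/n < ϵ.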